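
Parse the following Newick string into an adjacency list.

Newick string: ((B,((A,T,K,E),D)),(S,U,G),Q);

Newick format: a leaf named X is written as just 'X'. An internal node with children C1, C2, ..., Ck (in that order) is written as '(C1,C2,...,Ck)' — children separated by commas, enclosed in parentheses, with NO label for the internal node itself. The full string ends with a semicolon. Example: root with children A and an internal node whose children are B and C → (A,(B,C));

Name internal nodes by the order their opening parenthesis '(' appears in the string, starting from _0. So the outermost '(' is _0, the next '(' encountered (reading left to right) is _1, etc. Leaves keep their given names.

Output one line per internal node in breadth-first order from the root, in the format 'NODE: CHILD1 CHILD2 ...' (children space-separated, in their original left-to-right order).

Answer: _0: _1 _4 Q
_1: B _2
_4: S U G
_2: _3 D
_3: A T K E

Derivation:
Input: ((B,((A,T,K,E),D)),(S,U,G),Q);
Scanning left-to-right, naming '(' by encounter order:
  pos 0: '(' -> open internal node _0 (depth 1)
  pos 1: '(' -> open internal node _1 (depth 2)
  pos 4: '(' -> open internal node _2 (depth 3)
  pos 5: '(' -> open internal node _3 (depth 4)
  pos 13: ')' -> close internal node _3 (now at depth 3)
  pos 16: ')' -> close internal node _2 (now at depth 2)
  pos 17: ')' -> close internal node _1 (now at depth 1)
  pos 19: '(' -> open internal node _4 (depth 2)
  pos 25: ')' -> close internal node _4 (now at depth 1)
  pos 28: ')' -> close internal node _0 (now at depth 0)
Total internal nodes: 5
BFS adjacency from root:
  _0: _1 _4 Q
  _1: B _2
  _4: S U G
  _2: _3 D
  _3: A T K E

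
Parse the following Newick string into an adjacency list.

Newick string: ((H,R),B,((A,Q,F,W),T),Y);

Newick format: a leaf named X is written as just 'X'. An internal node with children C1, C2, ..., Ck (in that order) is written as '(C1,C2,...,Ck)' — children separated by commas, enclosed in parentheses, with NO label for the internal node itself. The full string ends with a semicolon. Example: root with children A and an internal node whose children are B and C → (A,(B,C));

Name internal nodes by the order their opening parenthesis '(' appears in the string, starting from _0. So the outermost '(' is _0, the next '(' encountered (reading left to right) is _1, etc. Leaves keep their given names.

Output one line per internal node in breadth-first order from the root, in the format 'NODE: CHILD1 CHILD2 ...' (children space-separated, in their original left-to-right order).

Input: ((H,R),B,((A,Q,F,W),T),Y);
Scanning left-to-right, naming '(' by encounter order:
  pos 0: '(' -> open internal node _0 (depth 1)
  pos 1: '(' -> open internal node _1 (depth 2)
  pos 5: ')' -> close internal node _1 (now at depth 1)
  pos 9: '(' -> open internal node _2 (depth 2)
  pos 10: '(' -> open internal node _3 (depth 3)
  pos 18: ')' -> close internal node _3 (now at depth 2)
  pos 21: ')' -> close internal node _2 (now at depth 1)
  pos 24: ')' -> close internal node _0 (now at depth 0)
Total internal nodes: 4
BFS adjacency from root:
  _0: _1 B _2 Y
  _1: H R
  _2: _3 T
  _3: A Q F W

Answer: _0: _1 B _2 Y
_1: H R
_2: _3 T
_3: A Q F W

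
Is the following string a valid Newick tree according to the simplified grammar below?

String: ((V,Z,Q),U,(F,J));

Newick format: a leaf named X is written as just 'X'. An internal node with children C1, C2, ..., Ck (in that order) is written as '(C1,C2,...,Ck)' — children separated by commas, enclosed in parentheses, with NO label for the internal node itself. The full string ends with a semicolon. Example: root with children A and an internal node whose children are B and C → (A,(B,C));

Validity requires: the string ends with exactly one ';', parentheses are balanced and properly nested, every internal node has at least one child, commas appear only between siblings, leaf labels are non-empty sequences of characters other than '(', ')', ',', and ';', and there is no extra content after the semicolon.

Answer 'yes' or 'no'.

Answer: yes

Derivation:
Input: ((V,Z,Q),U,(F,J));
Paren balance: 3 '(' vs 3 ')' OK
Ends with single ';': True
Full parse: OK
Valid: True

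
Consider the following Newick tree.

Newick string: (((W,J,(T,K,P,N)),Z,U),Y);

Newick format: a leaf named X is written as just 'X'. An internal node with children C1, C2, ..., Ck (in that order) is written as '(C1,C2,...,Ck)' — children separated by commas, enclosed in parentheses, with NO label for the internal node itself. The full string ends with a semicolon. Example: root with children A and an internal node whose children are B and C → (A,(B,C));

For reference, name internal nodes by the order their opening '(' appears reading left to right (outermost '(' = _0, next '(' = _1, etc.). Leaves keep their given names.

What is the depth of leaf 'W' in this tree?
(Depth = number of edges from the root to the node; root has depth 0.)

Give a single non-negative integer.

Newick: (((W,J,(T,K,P,N)),Z,U),Y);
Naming internals by '(' encounter order: outermost '(' = _0, next = _1, ...
Query node: W
Path from root: _0 -> _1 -> _2 -> W
Depth of W: 3 (number of edges from root)

Answer: 3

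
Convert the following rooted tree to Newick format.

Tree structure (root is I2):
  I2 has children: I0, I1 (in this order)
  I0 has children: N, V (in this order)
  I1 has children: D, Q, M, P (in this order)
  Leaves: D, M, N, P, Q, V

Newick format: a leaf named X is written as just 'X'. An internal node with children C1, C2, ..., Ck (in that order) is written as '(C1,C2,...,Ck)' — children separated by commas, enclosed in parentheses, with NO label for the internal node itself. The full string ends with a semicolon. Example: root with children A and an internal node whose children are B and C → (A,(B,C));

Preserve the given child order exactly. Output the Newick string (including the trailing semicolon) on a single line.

internal I2 with children ['I0', 'I1']
  internal I0 with children ['N', 'V']
    leaf 'N' → 'N'
    leaf 'V' → 'V'
  → '(N,V)'
  internal I1 with children ['D', 'Q', 'M', 'P']
    leaf 'D' → 'D'
    leaf 'Q' → 'Q'
    leaf 'M' → 'M'
    leaf 'P' → 'P'
  → '(D,Q,M,P)'
→ '((N,V),(D,Q,M,P))'
Final: ((N,V),(D,Q,M,P));

Answer: ((N,V),(D,Q,M,P));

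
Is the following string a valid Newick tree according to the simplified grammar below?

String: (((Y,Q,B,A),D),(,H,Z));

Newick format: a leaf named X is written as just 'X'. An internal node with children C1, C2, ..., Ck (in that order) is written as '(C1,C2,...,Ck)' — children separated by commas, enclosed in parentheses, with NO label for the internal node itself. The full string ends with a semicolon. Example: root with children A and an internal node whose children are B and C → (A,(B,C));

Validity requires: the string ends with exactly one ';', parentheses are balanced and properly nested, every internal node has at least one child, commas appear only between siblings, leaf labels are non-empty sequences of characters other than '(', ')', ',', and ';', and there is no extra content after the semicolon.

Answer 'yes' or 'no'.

Input: (((Y,Q,B,A),D),(,H,Z));
Paren balance: 4 '(' vs 4 ')' OK
Ends with single ';': True
Full parse: FAILS (empty leaf label at pos 16)
Valid: False

Answer: no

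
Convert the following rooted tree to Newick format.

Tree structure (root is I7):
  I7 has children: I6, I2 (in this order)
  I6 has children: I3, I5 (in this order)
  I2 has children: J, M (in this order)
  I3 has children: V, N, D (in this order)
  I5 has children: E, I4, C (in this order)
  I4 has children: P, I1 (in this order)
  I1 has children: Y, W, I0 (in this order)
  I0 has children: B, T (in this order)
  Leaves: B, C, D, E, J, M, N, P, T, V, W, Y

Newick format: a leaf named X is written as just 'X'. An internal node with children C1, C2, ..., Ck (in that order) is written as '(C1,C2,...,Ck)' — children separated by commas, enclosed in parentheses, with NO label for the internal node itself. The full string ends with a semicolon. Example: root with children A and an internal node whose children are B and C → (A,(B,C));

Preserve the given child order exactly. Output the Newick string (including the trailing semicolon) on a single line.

Answer: (((V,N,D),(E,(P,(Y,W,(B,T))),C)),(J,M));

Derivation:
internal I7 with children ['I6', 'I2']
  internal I6 with children ['I3', 'I5']
    internal I3 with children ['V', 'N', 'D']
      leaf 'V' → 'V'
      leaf 'N' → 'N'
      leaf 'D' → 'D'
    → '(V,N,D)'
    internal I5 with children ['E', 'I4', 'C']
      leaf 'E' → 'E'
      internal I4 with children ['P', 'I1']
        leaf 'P' → 'P'
        internal I1 with children ['Y', 'W', 'I0']
          leaf 'Y' → 'Y'
          leaf 'W' → 'W'
          internal I0 with children ['B', 'T']
            leaf 'B' → 'B'
            leaf 'T' → 'T'
          → '(B,T)'
        → '(Y,W,(B,T))'
      → '(P,(Y,W,(B,T)))'
      leaf 'C' → 'C'
    → '(E,(P,(Y,W,(B,T))),C)'
  → '((V,N,D),(E,(P,(Y,W,(B,T))),C))'
  internal I2 with children ['J', 'M']
    leaf 'J' → 'J'
    leaf 'M' → 'M'
  → '(J,M)'
→ '(((V,N,D),(E,(P,(Y,W,(B,T))),C)),(J,M))'
Final: (((V,N,D),(E,(P,(Y,W,(B,T))),C)),(J,M));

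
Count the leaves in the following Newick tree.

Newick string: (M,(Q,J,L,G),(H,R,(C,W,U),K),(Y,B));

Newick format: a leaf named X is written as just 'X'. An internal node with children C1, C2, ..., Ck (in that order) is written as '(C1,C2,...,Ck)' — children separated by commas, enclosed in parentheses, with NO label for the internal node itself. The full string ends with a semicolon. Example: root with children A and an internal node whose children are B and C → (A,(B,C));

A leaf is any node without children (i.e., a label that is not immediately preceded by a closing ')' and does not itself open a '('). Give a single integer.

Newick: (M,(Q,J,L,G),(H,R,(C,W,U),K),(Y,B));
Scan left-to-right; a leaf is any maximal label run not followed by '(':
  pos 1: leaf 'M' → count = 1
  pos 4: leaf 'Q' → count = 2
  pos 6: leaf 'J' → count = 3
  pos 8: leaf 'L' → count = 4
  pos 10: leaf 'G' → count = 5
  pos 14: leaf 'H' → count = 6
  pos 16: leaf 'R' → count = 7
  pos 19: leaf 'C' → count = 8
  pos 21: leaf 'W' → count = 9
  pos 23: leaf 'U' → count = 10
  pos 26: leaf 'K' → count = 11
  pos 30: leaf 'Y' → count = 12
  pos 32: leaf 'B' → count = 13
Total leaves: 13

Answer: 13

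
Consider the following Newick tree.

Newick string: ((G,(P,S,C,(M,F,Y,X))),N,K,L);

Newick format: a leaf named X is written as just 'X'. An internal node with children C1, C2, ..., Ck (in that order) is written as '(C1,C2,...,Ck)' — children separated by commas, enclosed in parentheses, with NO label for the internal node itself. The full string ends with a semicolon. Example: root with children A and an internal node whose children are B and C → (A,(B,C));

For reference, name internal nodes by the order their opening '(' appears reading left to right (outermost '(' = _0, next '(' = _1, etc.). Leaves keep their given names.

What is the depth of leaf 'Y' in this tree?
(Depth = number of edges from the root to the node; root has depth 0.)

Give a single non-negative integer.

Newick: ((G,(P,S,C,(M,F,Y,X))),N,K,L);
Naming internals by '(' encounter order: outermost '(' = _0, next = _1, ...
Query node: Y
Path from root: _0 -> _1 -> _2 -> _3 -> Y
Depth of Y: 4 (number of edges from root)

Answer: 4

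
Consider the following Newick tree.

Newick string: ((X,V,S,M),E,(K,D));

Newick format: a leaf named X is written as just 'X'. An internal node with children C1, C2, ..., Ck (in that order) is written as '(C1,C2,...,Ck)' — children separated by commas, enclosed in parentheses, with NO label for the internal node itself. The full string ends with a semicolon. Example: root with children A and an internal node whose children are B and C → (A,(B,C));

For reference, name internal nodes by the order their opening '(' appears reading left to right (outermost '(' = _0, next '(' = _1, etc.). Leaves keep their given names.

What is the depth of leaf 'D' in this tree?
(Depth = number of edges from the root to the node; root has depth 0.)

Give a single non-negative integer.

Answer: 2

Derivation:
Newick: ((X,V,S,M),E,(K,D));
Naming internals by '(' encounter order: outermost '(' = _0, next = _1, ...
Query node: D
Path from root: _0 -> _2 -> D
Depth of D: 2 (number of edges from root)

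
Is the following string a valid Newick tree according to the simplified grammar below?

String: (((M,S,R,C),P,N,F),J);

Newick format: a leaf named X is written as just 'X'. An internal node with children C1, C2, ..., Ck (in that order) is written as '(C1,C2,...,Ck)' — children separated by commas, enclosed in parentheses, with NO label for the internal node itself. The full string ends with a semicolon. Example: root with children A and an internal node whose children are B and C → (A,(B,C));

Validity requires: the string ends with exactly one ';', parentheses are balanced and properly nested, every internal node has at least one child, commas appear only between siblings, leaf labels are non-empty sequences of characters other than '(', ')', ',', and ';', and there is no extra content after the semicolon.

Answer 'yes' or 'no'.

Answer: yes

Derivation:
Input: (((M,S,R,C),P,N,F),J);
Paren balance: 3 '(' vs 3 ')' OK
Ends with single ';': True
Full parse: OK
Valid: True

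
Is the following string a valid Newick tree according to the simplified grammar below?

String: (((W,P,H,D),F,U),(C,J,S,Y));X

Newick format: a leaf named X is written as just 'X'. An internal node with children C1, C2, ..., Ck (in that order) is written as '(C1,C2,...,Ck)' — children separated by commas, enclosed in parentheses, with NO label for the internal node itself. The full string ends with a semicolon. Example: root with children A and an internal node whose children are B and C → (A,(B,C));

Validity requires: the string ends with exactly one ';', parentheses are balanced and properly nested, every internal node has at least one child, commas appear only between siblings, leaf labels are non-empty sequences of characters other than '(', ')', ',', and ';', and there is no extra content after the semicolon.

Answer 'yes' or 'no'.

Answer: no

Derivation:
Input: (((W,P,H,D),F,U),(C,J,S,Y));X
Paren balance: 4 '(' vs 4 ')' OK
Ends with single ';': False
Full parse: FAILS (must end with ;)
Valid: False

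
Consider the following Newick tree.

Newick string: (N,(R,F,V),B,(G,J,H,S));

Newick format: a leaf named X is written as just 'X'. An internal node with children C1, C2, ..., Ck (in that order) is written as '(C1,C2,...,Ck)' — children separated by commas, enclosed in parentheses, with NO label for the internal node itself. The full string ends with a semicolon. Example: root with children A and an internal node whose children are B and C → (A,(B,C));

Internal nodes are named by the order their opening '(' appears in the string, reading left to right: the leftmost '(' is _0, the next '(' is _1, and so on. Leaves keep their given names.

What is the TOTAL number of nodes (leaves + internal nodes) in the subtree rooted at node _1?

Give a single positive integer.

Newick: (N,(R,F,V),B,(G,J,H,S));
Locate _1: it is the '(' at position 3 (the 2nd '(' reading left to right).
Query: subtree rooted at _1
_1: subtree_size = 1 + 3
  R: subtree_size = 1 + 0
  F: subtree_size = 1 + 0
  V: subtree_size = 1 + 0
Total subtree size of _1: 4

Answer: 4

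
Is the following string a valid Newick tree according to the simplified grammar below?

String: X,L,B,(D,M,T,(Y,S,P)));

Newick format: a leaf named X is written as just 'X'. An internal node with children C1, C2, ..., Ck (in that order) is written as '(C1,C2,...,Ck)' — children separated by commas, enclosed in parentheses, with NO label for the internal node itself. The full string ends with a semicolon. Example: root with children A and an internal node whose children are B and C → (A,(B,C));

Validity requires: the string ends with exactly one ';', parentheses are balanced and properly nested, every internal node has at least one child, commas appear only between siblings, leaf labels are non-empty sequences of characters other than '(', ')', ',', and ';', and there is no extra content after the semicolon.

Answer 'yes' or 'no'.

Input: X,L,B,(D,M,T,(Y,S,P)));
Paren balance: 2 '(' vs 3 ')' MISMATCH
Ends with single ';': True
Full parse: FAILS (extra content after tree at pos 1)
Valid: False

Answer: no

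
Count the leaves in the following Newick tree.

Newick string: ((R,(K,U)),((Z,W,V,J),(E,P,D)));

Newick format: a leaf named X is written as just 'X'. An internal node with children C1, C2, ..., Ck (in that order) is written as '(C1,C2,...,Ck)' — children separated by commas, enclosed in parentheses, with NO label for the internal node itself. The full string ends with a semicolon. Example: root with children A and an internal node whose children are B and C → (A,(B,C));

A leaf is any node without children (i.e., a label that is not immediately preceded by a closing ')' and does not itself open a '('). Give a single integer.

Newick: ((R,(K,U)),((Z,W,V,J),(E,P,D)));
Scan left-to-right; a leaf is any maximal label run not followed by '(':
  pos 2: leaf 'R' → count = 1
  pos 5: leaf 'K' → count = 2
  pos 7: leaf 'U' → count = 3
  pos 13: leaf 'Z' → count = 4
  pos 15: leaf 'W' → count = 5
  pos 17: leaf 'V' → count = 6
  pos 19: leaf 'J' → count = 7
  pos 23: leaf 'E' → count = 8
  pos 25: leaf 'P' → count = 9
  pos 27: leaf 'D' → count = 10
Total leaves: 10

Answer: 10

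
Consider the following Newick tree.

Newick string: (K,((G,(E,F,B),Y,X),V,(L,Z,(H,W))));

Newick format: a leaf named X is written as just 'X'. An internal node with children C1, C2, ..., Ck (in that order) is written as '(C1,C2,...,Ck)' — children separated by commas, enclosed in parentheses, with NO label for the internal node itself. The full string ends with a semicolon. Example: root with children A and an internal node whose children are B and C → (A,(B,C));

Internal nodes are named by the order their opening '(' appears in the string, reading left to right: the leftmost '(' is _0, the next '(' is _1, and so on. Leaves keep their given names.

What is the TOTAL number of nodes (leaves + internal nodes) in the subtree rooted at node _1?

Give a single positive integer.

Newick: (K,((G,(E,F,B),Y,X),V,(L,Z,(H,W))));
Locate _1: it is the '(' at position 3 (the 2nd '(' reading left to right).
Query: subtree rooted at _1
_1: subtree_size = 1 + 15
  _2: subtree_size = 1 + 7
    G: subtree_size = 1 + 0
    _3: subtree_size = 1 + 3
      E: subtree_size = 1 + 0
      F: subtree_size = 1 + 0
      B: subtree_size = 1 + 0
    Y: subtree_size = 1 + 0
    X: subtree_size = 1 + 0
  V: subtree_size = 1 + 0
  _4: subtree_size = 1 + 5
    L: subtree_size = 1 + 0
    Z: subtree_size = 1 + 0
    _5: subtree_size = 1 + 2
      H: subtree_size = 1 + 0
      W: subtree_size = 1 + 0
Total subtree size of _1: 16

Answer: 16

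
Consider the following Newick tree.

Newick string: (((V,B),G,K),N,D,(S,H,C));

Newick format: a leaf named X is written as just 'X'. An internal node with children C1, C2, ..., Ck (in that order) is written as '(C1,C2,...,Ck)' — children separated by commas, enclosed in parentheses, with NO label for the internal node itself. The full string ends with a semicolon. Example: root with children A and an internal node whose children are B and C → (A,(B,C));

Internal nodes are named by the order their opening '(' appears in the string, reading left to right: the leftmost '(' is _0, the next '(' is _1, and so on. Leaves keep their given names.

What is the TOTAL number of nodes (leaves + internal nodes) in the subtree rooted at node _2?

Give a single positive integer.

Answer: 3

Derivation:
Newick: (((V,B),G,K),N,D,(S,H,C));
Locate _2: it is the '(' at position 2 (the 3rd '(' reading left to right).
Query: subtree rooted at _2
_2: subtree_size = 1 + 2
  V: subtree_size = 1 + 0
  B: subtree_size = 1 + 0
Total subtree size of _2: 3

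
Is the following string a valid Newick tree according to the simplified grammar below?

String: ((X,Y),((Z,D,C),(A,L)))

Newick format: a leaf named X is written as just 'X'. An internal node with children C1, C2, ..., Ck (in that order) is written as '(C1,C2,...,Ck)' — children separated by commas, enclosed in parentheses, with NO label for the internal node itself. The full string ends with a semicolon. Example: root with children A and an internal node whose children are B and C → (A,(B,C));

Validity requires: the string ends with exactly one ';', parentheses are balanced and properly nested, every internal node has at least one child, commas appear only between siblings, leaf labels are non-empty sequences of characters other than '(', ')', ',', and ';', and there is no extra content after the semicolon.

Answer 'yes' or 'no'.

Answer: no

Derivation:
Input: ((X,Y),((Z,D,C),(A,L)))
Paren balance: 5 '(' vs 5 ')' OK
Ends with single ';': False
Full parse: FAILS (must end with ;)
Valid: False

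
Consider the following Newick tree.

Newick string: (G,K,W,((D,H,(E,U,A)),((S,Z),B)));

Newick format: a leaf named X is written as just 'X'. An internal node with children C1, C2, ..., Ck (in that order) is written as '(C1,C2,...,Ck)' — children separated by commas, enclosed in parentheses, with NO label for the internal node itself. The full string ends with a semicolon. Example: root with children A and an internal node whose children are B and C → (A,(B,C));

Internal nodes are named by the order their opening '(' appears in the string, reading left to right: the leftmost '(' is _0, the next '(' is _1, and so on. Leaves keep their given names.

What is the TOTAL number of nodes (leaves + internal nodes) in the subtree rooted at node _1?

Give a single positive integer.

Newick: (G,K,W,((D,H,(E,U,A)),((S,Z),B)));
Locate _1: it is the '(' at position 7 (the 2nd '(' reading left to right).
Query: subtree rooted at _1
_1: subtree_size = 1 + 12
  _2: subtree_size = 1 + 6
    D: subtree_size = 1 + 0
    H: subtree_size = 1 + 0
    _3: subtree_size = 1 + 3
      E: subtree_size = 1 + 0
      U: subtree_size = 1 + 0
      A: subtree_size = 1 + 0
  _4: subtree_size = 1 + 4
    _5: subtree_size = 1 + 2
      S: subtree_size = 1 + 0
      Z: subtree_size = 1 + 0
    B: subtree_size = 1 + 0
Total subtree size of _1: 13

Answer: 13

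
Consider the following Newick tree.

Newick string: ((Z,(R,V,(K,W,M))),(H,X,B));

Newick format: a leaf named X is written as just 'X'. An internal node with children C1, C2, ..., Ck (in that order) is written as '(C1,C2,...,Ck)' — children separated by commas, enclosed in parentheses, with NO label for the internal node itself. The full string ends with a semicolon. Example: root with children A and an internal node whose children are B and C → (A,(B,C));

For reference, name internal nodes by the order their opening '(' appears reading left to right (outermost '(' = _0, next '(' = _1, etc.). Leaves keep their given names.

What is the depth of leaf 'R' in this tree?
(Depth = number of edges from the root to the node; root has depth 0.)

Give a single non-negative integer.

Newick: ((Z,(R,V,(K,W,M))),(H,X,B));
Naming internals by '(' encounter order: outermost '(' = _0, next = _1, ...
Query node: R
Path from root: _0 -> _1 -> _2 -> R
Depth of R: 3 (number of edges from root)

Answer: 3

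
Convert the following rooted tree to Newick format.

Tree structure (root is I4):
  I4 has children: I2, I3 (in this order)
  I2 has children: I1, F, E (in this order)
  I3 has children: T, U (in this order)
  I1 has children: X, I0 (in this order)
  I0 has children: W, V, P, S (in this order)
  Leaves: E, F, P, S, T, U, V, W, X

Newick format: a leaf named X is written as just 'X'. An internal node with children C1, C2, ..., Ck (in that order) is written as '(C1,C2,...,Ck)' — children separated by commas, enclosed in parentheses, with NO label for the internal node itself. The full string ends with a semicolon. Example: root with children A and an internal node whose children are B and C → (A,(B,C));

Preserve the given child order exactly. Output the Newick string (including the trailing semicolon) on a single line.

internal I4 with children ['I2', 'I3']
  internal I2 with children ['I1', 'F', 'E']
    internal I1 with children ['X', 'I0']
      leaf 'X' → 'X'
      internal I0 with children ['W', 'V', 'P', 'S']
        leaf 'W' → 'W'
        leaf 'V' → 'V'
        leaf 'P' → 'P'
        leaf 'S' → 'S'
      → '(W,V,P,S)'
    → '(X,(W,V,P,S))'
    leaf 'F' → 'F'
    leaf 'E' → 'E'
  → '((X,(W,V,P,S)),F,E)'
  internal I3 with children ['T', 'U']
    leaf 'T' → 'T'
    leaf 'U' → 'U'
  → '(T,U)'
→ '(((X,(W,V,P,S)),F,E),(T,U))'
Final: (((X,(W,V,P,S)),F,E),(T,U));

Answer: (((X,(W,V,P,S)),F,E),(T,U));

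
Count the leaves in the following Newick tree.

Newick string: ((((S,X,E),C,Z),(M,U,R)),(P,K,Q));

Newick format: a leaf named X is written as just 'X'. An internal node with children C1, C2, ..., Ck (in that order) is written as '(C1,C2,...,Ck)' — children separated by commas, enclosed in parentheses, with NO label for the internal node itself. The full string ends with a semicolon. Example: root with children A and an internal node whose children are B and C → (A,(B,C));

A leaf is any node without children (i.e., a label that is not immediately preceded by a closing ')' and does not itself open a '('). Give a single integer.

Newick: ((((S,X,E),C,Z),(M,U,R)),(P,K,Q));
Scan left-to-right; a leaf is any maximal label run not followed by '(':
  pos 4: leaf 'S' → count = 1
  pos 6: leaf 'X' → count = 2
  pos 8: leaf 'E' → count = 3
  pos 11: leaf 'C' → count = 4
  pos 13: leaf 'Z' → count = 5
  pos 17: leaf 'M' → count = 6
  pos 19: leaf 'U' → count = 7
  pos 21: leaf 'R' → count = 8
  pos 26: leaf 'P' → count = 9
  pos 28: leaf 'K' → count = 10
  pos 30: leaf 'Q' → count = 11
Total leaves: 11

Answer: 11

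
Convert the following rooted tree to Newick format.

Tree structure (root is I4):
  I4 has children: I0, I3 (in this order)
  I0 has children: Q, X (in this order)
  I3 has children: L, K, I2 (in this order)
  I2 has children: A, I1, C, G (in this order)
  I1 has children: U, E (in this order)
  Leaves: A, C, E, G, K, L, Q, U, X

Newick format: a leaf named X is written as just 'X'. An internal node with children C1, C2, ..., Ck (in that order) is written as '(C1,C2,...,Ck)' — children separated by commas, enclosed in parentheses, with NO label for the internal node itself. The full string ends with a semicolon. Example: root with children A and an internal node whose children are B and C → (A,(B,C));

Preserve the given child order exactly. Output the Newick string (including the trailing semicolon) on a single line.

Answer: ((Q,X),(L,K,(A,(U,E),C,G)));

Derivation:
internal I4 with children ['I0', 'I3']
  internal I0 with children ['Q', 'X']
    leaf 'Q' → 'Q'
    leaf 'X' → 'X'
  → '(Q,X)'
  internal I3 with children ['L', 'K', 'I2']
    leaf 'L' → 'L'
    leaf 'K' → 'K'
    internal I2 with children ['A', 'I1', 'C', 'G']
      leaf 'A' → 'A'
      internal I1 with children ['U', 'E']
        leaf 'U' → 'U'
        leaf 'E' → 'E'
      → '(U,E)'
      leaf 'C' → 'C'
      leaf 'G' → 'G'
    → '(A,(U,E),C,G)'
  → '(L,K,(A,(U,E),C,G))'
→ '((Q,X),(L,K,(A,(U,E),C,G)))'
Final: ((Q,X),(L,K,(A,(U,E),C,G)));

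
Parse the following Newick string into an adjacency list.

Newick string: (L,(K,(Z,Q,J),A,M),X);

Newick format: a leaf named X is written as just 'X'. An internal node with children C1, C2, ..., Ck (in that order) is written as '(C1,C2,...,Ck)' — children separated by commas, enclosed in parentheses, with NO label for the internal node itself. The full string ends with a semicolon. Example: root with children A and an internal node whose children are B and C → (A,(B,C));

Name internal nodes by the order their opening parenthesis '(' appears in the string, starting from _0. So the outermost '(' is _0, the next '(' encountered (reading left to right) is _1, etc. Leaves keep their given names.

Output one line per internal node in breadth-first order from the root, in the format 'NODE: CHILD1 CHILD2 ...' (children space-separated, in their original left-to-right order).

Input: (L,(K,(Z,Q,J),A,M),X);
Scanning left-to-right, naming '(' by encounter order:
  pos 0: '(' -> open internal node _0 (depth 1)
  pos 3: '(' -> open internal node _1 (depth 2)
  pos 6: '(' -> open internal node _2 (depth 3)
  pos 12: ')' -> close internal node _2 (now at depth 2)
  pos 17: ')' -> close internal node _1 (now at depth 1)
  pos 20: ')' -> close internal node _0 (now at depth 0)
Total internal nodes: 3
BFS adjacency from root:
  _0: L _1 X
  _1: K _2 A M
  _2: Z Q J

Answer: _0: L _1 X
_1: K _2 A M
_2: Z Q J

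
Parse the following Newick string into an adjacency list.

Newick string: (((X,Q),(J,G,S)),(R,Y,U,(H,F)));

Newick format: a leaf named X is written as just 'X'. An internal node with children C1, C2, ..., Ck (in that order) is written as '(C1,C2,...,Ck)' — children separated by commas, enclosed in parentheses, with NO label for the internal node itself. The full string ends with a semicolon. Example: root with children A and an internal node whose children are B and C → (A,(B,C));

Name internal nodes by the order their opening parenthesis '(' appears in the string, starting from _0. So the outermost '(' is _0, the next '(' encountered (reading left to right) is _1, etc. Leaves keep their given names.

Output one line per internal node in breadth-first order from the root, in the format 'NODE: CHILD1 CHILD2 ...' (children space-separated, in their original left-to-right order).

Input: (((X,Q),(J,G,S)),(R,Y,U,(H,F)));
Scanning left-to-right, naming '(' by encounter order:
  pos 0: '(' -> open internal node _0 (depth 1)
  pos 1: '(' -> open internal node _1 (depth 2)
  pos 2: '(' -> open internal node _2 (depth 3)
  pos 6: ')' -> close internal node _2 (now at depth 2)
  pos 8: '(' -> open internal node _3 (depth 3)
  pos 14: ')' -> close internal node _3 (now at depth 2)
  pos 15: ')' -> close internal node _1 (now at depth 1)
  pos 17: '(' -> open internal node _4 (depth 2)
  pos 24: '(' -> open internal node _5 (depth 3)
  pos 28: ')' -> close internal node _5 (now at depth 2)
  pos 29: ')' -> close internal node _4 (now at depth 1)
  pos 30: ')' -> close internal node _0 (now at depth 0)
Total internal nodes: 6
BFS adjacency from root:
  _0: _1 _4
  _1: _2 _3
  _4: R Y U _5
  _2: X Q
  _3: J G S
  _5: H F

Answer: _0: _1 _4
_1: _2 _3
_4: R Y U _5
_2: X Q
_3: J G S
_5: H F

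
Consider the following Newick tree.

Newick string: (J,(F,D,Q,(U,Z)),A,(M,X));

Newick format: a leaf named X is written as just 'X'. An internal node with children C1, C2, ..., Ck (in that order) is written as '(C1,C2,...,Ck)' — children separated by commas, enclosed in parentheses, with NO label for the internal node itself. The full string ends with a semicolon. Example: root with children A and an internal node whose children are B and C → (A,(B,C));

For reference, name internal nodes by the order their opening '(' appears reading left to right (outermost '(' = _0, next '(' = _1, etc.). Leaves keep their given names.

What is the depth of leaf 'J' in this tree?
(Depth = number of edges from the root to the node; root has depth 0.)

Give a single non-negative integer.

Answer: 1

Derivation:
Newick: (J,(F,D,Q,(U,Z)),A,(M,X));
Naming internals by '(' encounter order: outermost '(' = _0, next = _1, ...
Query node: J
Path from root: _0 -> J
Depth of J: 1 (number of edges from root)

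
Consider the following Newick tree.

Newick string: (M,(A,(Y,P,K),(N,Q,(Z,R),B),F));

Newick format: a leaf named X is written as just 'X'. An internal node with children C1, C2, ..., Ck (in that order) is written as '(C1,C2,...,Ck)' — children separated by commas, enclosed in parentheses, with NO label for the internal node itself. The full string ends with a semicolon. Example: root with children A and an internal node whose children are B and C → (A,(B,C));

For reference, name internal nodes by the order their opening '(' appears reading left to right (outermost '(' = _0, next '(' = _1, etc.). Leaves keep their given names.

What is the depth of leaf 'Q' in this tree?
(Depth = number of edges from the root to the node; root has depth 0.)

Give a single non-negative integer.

Answer: 3

Derivation:
Newick: (M,(A,(Y,P,K),(N,Q,(Z,R),B),F));
Naming internals by '(' encounter order: outermost '(' = _0, next = _1, ...
Query node: Q
Path from root: _0 -> _1 -> _3 -> Q
Depth of Q: 3 (number of edges from root)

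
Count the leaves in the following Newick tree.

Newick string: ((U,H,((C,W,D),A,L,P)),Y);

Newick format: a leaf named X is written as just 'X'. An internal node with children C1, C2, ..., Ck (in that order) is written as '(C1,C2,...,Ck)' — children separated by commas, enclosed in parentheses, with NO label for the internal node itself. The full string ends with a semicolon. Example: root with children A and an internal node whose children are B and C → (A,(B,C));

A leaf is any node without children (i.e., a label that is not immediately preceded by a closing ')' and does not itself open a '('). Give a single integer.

Answer: 9

Derivation:
Newick: ((U,H,((C,W,D),A,L,P)),Y);
Scan left-to-right; a leaf is any maximal label run not followed by '(':
  pos 2: leaf 'U' → count = 1
  pos 4: leaf 'H' → count = 2
  pos 8: leaf 'C' → count = 3
  pos 10: leaf 'W' → count = 4
  pos 12: leaf 'D' → count = 5
  pos 15: leaf 'A' → count = 6
  pos 17: leaf 'L' → count = 7
  pos 19: leaf 'P' → count = 8
  pos 23: leaf 'Y' → count = 9
Total leaves: 9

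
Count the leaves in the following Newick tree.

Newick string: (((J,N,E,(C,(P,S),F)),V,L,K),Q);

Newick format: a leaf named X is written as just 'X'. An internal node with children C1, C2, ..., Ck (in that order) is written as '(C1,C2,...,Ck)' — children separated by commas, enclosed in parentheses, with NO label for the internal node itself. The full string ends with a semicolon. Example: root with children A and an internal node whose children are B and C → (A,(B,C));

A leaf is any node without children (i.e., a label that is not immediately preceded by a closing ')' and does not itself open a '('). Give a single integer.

Newick: (((J,N,E,(C,(P,S),F)),V,L,K),Q);
Scan left-to-right; a leaf is any maximal label run not followed by '(':
  pos 3: leaf 'J' → count = 1
  pos 5: leaf 'N' → count = 2
  pos 7: leaf 'E' → count = 3
  pos 10: leaf 'C' → count = 4
  pos 13: leaf 'P' → count = 5
  pos 15: leaf 'S' → count = 6
  pos 18: leaf 'F' → count = 7
  pos 22: leaf 'V' → count = 8
  pos 24: leaf 'L' → count = 9
  pos 26: leaf 'K' → count = 10
  pos 29: leaf 'Q' → count = 11
Total leaves: 11

Answer: 11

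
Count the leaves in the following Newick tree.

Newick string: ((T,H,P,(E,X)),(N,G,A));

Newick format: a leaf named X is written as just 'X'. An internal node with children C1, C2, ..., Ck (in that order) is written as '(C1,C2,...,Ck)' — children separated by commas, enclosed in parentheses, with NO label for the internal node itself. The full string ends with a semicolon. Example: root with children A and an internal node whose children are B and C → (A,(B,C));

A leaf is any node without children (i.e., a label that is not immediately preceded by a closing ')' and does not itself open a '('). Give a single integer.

Answer: 8

Derivation:
Newick: ((T,H,P,(E,X)),(N,G,A));
Scan left-to-right; a leaf is any maximal label run not followed by '(':
  pos 2: leaf 'T' → count = 1
  pos 4: leaf 'H' → count = 2
  pos 6: leaf 'P' → count = 3
  pos 9: leaf 'E' → count = 4
  pos 11: leaf 'X' → count = 5
  pos 16: leaf 'N' → count = 6
  pos 18: leaf 'G' → count = 7
  pos 20: leaf 'A' → count = 8
Total leaves: 8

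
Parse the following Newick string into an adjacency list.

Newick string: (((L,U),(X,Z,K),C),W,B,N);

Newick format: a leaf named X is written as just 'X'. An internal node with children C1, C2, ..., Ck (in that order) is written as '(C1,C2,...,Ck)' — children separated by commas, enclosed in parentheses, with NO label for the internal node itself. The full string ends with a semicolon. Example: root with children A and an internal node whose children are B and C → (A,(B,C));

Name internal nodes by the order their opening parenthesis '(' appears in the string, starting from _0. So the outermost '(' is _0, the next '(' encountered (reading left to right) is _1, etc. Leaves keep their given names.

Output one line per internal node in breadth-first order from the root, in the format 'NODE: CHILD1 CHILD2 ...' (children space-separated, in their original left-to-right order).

Input: (((L,U),(X,Z,K),C),W,B,N);
Scanning left-to-right, naming '(' by encounter order:
  pos 0: '(' -> open internal node _0 (depth 1)
  pos 1: '(' -> open internal node _1 (depth 2)
  pos 2: '(' -> open internal node _2 (depth 3)
  pos 6: ')' -> close internal node _2 (now at depth 2)
  pos 8: '(' -> open internal node _3 (depth 3)
  pos 14: ')' -> close internal node _3 (now at depth 2)
  pos 17: ')' -> close internal node _1 (now at depth 1)
  pos 24: ')' -> close internal node _0 (now at depth 0)
Total internal nodes: 4
BFS adjacency from root:
  _0: _1 W B N
  _1: _2 _3 C
  _2: L U
  _3: X Z K

Answer: _0: _1 W B N
_1: _2 _3 C
_2: L U
_3: X Z K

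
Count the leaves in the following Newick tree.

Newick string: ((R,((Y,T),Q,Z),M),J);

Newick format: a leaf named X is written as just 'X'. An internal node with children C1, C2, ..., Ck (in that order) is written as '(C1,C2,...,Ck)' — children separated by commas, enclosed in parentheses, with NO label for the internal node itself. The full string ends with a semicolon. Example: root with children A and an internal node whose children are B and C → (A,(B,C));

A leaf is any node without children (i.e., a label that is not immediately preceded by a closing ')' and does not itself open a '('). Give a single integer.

Answer: 7

Derivation:
Newick: ((R,((Y,T),Q,Z),M),J);
Scan left-to-right; a leaf is any maximal label run not followed by '(':
  pos 2: leaf 'R' → count = 1
  pos 6: leaf 'Y' → count = 2
  pos 8: leaf 'T' → count = 3
  pos 11: leaf 'Q' → count = 4
  pos 13: leaf 'Z' → count = 5
  pos 16: leaf 'M' → count = 6
  pos 19: leaf 'J' → count = 7
Total leaves: 7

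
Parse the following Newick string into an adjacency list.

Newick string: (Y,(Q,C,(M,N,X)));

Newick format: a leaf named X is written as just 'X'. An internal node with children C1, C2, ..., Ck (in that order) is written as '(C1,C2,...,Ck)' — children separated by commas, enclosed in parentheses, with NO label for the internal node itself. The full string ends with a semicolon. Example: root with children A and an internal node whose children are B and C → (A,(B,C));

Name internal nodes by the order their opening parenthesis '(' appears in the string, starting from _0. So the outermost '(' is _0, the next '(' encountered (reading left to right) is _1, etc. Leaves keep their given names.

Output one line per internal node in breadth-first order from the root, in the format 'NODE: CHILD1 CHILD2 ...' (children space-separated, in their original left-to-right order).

Input: (Y,(Q,C,(M,N,X)));
Scanning left-to-right, naming '(' by encounter order:
  pos 0: '(' -> open internal node _0 (depth 1)
  pos 3: '(' -> open internal node _1 (depth 2)
  pos 8: '(' -> open internal node _2 (depth 3)
  pos 14: ')' -> close internal node _2 (now at depth 2)
  pos 15: ')' -> close internal node _1 (now at depth 1)
  pos 16: ')' -> close internal node _0 (now at depth 0)
Total internal nodes: 3
BFS adjacency from root:
  _0: Y _1
  _1: Q C _2
  _2: M N X

Answer: _0: Y _1
_1: Q C _2
_2: M N X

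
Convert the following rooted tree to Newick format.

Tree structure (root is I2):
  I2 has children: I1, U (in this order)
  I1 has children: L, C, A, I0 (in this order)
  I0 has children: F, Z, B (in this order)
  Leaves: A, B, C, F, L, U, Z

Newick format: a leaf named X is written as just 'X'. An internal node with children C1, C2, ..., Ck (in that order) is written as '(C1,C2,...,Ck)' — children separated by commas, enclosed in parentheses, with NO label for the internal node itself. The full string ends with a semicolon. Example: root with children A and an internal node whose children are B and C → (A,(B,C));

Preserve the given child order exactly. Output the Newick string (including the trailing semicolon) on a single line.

Answer: ((L,C,A,(F,Z,B)),U);

Derivation:
internal I2 with children ['I1', 'U']
  internal I1 with children ['L', 'C', 'A', 'I0']
    leaf 'L' → 'L'
    leaf 'C' → 'C'
    leaf 'A' → 'A'
    internal I0 with children ['F', 'Z', 'B']
      leaf 'F' → 'F'
      leaf 'Z' → 'Z'
      leaf 'B' → 'B'
    → '(F,Z,B)'
  → '(L,C,A,(F,Z,B))'
  leaf 'U' → 'U'
→ '((L,C,A,(F,Z,B)),U)'
Final: ((L,C,A,(F,Z,B)),U);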